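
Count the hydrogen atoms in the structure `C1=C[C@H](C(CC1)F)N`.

10

Hydrogens are implicit in SMILES; fill each atom to its normal valence:
  4 × C: 1 H each → 4
  2 × C: 2 H each → 4
  1 × F: no H
  1 × N: 2 H
  Total hydrogens = 10.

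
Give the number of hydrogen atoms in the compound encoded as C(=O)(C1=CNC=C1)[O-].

4

Hydrogens are implicit in SMILES; fill each atom to its normal valence:
  3 × C (aromatic): 1 H each → 3
  1 × C (aromatic): no H
  1 × C: no H
  1 × N (aromatic): 1 H
  1 × O: no H
  1 × O (charge -1): no H
  Total hydrogens = 4.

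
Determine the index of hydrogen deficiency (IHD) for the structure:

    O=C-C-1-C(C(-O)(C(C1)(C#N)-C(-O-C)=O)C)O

Molecular formula from the SMILES: C10H13NO5.
DoU = (2C + 2 + N − H − X)/2 = (2·10 + 2 + 1 − 13 − 0)/2 = 10/2 = 5.
(Structurally: 1 ring(s) + 4 π bond(s) = 5.)

5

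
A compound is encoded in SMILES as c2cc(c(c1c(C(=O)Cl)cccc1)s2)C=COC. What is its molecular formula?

C14H11ClO2S

Heavy atoms from the SMILES: 14 C, 1 Cl, 2 O, 1 S.
Implicit hydrogens by atom environment:
  6 × C (aromatic): 1 H each → 6
  4 × C (aromatic): no H
  2 × C: 1 H each → 2
  2 × O: no H
  1 × C: 3 H
  1 × C: no H
  1 × Cl: no H
  1 × S (aromatic): no H
  Total hydrogens = 11.
Molecular formula: C14H11ClO2S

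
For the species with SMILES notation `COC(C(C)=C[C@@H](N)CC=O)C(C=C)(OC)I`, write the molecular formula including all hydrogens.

Heavy atoms from the SMILES: 12 C, 1 I, 1 N, 3 O.
Implicit hydrogens by atom environment:
  5 × C: 1 H each → 5
  3 × C: 3 H each → 9
  3 × O: no H
  2 × C: 2 H each → 4
  2 × C: no H
  1 × I: no H
  1 × N: 2 H
  Total hydrogens = 20.
Molecular formula: C12H20INO3

C12H20INO3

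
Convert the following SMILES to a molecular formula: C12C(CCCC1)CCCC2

Heavy atoms from the SMILES: 10 C.
Implicit hydrogens by atom environment:
  8 × C: 2 H each → 16
  2 × C: 1 H each → 2
  Total hydrogens = 18.
Molecular formula: C10H18

C10H18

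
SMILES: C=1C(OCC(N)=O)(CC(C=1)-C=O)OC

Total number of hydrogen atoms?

Hydrogens are implicit in SMILES; fill each atom to its normal valence:
  4 × C: 1 H each → 4
  4 × O: no H
  2 × C: 2 H each → 4
  2 × C: no H
  1 × C: 3 H
  1 × N: 2 H
  Total hydrogens = 13.

13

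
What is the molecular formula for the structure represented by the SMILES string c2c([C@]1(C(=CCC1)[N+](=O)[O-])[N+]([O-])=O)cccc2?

C11H10N2O4

Heavy atoms from the SMILES: 11 C, 2 N, 4 O.
Implicit hydrogens by atom environment:
  5 × C (aromatic): 1 H each → 5
  2 × C: 2 H each → 4
  2 × C: no H
  2 × N (charge +1): no H
  2 × O: no H
  2 × O (charge -1): no H
  1 × C: 1 H
  1 × C (aromatic): no H
  Total hydrogens = 10.
Molecular formula: C11H10N2O4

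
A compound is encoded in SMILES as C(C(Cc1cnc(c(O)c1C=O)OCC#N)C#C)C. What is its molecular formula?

Heavy atoms from the SMILES: 14 C, 2 N, 3 O.
Implicit hydrogens by atom environment:
  4 × C (aromatic): no H
  3 × C: 2 H each → 6
  3 × C: 1 H each → 3
  2 × C: no H
  2 × O: no H
  1 × C: 3 H
  1 × C (aromatic): 1 H
  1 × N (aromatic): no H
  1 × N: no H
  1 × O: 1 H
  Total hydrogens = 14.
Molecular formula: C14H14N2O3

C14H14N2O3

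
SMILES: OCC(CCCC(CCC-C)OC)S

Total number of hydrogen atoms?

Hydrogens are implicit in SMILES; fill each atom to its normal valence:
  7 × C: 2 H each → 14
  2 × C: 3 H each → 6
  2 × C: 1 H each → 2
  1 × O: 1 H
  1 × O: no H
  1 × S: 1 H
  Total hydrogens = 24.

24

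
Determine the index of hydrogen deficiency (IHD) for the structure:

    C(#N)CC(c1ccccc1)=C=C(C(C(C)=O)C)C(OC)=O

10

Molecular formula from the SMILES: C17H17NO3.
DoU = (2C + 2 + N − H − X)/2 = (2·17 + 2 + 1 − 17 − 0)/2 = 20/2 = 10.
(Structurally: 1 ring(s) + 9 π bond(s) = 10.)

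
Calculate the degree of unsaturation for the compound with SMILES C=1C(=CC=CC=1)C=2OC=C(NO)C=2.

7

Molecular formula from the SMILES: C10H9NO2.
DoU = (2C + 2 + N − H − X)/2 = (2·10 + 2 + 1 − 9 − 0)/2 = 14/2 = 7.
(Structurally: 2 ring(s) + 5 π bond(s) = 7.)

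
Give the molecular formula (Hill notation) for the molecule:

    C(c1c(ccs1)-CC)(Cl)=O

C7H7ClOS

Heavy atoms from the SMILES: 7 C, 1 Cl, 1 O, 1 S.
Implicit hydrogens by atom environment:
  2 × C (aromatic): 1 H each → 2
  2 × C (aromatic): no H
  1 × C: 3 H
  1 × C: 2 H
  1 × C: no H
  1 × Cl: no H
  1 × O: no H
  1 × S (aromatic): no H
  Total hydrogens = 7.
Molecular formula: C7H7ClOS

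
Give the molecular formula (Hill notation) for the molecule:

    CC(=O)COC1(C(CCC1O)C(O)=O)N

Heavy atoms from the SMILES: 9 C, 1 N, 5 O.
Implicit hydrogens by atom environment:
  3 × C: 2 H each → 6
  3 × C: no H
  3 × O: no H
  2 × C: 1 H each → 2
  2 × O: 1 H each → 2
  1 × C: 3 H
  1 × N: 2 H
  Total hydrogens = 15.
Molecular formula: C9H15NO5

C9H15NO5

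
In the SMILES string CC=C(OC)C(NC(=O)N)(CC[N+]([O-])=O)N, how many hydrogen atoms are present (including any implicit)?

Hydrogens are implicit in SMILES; fill each atom to its normal valence:
  3 × C: no H
  3 × O: no H
  2 × C: 3 H each → 6
  2 × C: 2 H each → 4
  2 × N: 2 H each → 4
  1 × C: 1 H
  1 × N: 1 H
  1 × N (charge +1): no H
  1 × O (charge -1): no H
  Total hydrogens = 16.

16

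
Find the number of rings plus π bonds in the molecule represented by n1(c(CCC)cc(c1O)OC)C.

Molecular formula from the SMILES: C9H15NO2.
DoU = (2C + 2 + N − H − X)/2 = (2·9 + 2 + 1 − 15 − 0)/2 = 6/2 = 3.
(Structurally: 1 ring(s) + 2 π bond(s) = 3.)

3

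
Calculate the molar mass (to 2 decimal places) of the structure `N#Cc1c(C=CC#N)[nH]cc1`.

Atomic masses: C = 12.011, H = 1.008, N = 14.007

Molecular formula: C8H5N3.
M = 8×12.011 + 5×1.008 + 3×14.007 = 143.15 g/mol.

143.15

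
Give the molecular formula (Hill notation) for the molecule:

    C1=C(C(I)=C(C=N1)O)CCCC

C9H12INO

Heavy atoms from the SMILES: 9 C, 1 I, 1 N, 1 O.
Implicit hydrogens by atom environment:
  3 × C: 2 H each → 6
  3 × C (aromatic): no H
  2 × C (aromatic): 1 H each → 2
  1 × C: 3 H
  1 × I: no H
  1 × N (aromatic): no H
  1 × O: 1 H
  Total hydrogens = 12.
Molecular formula: C9H12INO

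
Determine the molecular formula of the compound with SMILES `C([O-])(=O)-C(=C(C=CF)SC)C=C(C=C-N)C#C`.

Heavy atoms from the SMILES: 12 C, 1 F, 1 N, 2 O, 1 S.
Implicit hydrogens by atom environment:
  6 × C: 1 H each → 6
  5 × C: no H
  1 × C: 3 H
  1 × F: no H
  1 × N: 2 H
  1 × O: no H
  1 × O (charge -1): no H
  1 × S: no H
  Total hydrogens = 11.
Net charge -1.
Molecular formula: C12H11FNO2S-

C12H11FNO2S-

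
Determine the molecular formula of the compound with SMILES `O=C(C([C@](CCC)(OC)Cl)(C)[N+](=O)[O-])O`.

C8H14ClNO5

Heavy atoms from the SMILES: 8 C, 1 Cl, 1 N, 5 O.
Implicit hydrogens by atom environment:
  3 × C: 3 H each → 9
  3 × C: no H
  3 × O: no H
  2 × C: 2 H each → 4
  1 × Cl: no H
  1 × N (charge +1): no H
  1 × O: 1 H
  1 × O (charge -1): no H
  Total hydrogens = 14.
Molecular formula: C8H14ClNO5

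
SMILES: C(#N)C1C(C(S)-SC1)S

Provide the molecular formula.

C5H7NS3

Heavy atoms from the SMILES: 5 C, 1 N, 3 S.
Implicit hydrogens by atom environment:
  3 × C: 1 H each → 3
  2 × S: 1 H each → 2
  1 × C: 2 H
  1 × C: no H
  1 × N: no H
  1 × S: no H
  Total hydrogens = 7.
Molecular formula: C5H7NS3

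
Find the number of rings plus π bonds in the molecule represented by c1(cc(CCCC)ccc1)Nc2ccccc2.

Molecular formula from the SMILES: C16H19N.
DoU = (2C + 2 + N − H − X)/2 = (2·16 + 2 + 1 − 19 − 0)/2 = 16/2 = 8.
(Structurally: 2 ring(s) + 6 π bond(s) = 8.)

8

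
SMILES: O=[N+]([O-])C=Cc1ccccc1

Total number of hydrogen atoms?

Hydrogens are implicit in SMILES; fill each atom to its normal valence:
  5 × C (aromatic): 1 H each → 5
  2 × C: 1 H each → 2
  1 × C (aromatic): no H
  1 × N (charge +1): no H
  1 × O: no H
  1 × O (charge -1): no H
  Total hydrogens = 7.

7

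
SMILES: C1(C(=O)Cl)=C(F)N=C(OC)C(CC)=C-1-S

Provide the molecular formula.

C9H9ClFNO2S

Heavy atoms from the SMILES: 9 C, 1 Cl, 1 F, 1 N, 2 O, 1 S.
Implicit hydrogens by atom environment:
  5 × C (aromatic): no H
  2 × C: 3 H each → 6
  2 × O: no H
  1 × C: 2 H
  1 × C: no H
  1 × Cl: no H
  1 × F: no H
  1 × N (aromatic): no H
  1 × S: 1 H
  Total hydrogens = 9.
Molecular formula: C9H9ClFNO2S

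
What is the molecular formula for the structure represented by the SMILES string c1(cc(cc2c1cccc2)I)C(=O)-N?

C11H8INO

Heavy atoms from the SMILES: 11 C, 1 I, 1 N, 1 O.
Implicit hydrogens by atom environment:
  6 × C (aromatic): 1 H each → 6
  4 × C (aromatic): no H
  1 × C: no H
  1 × I: no H
  1 × N: 2 H
  1 × O: no H
  Total hydrogens = 8.
Molecular formula: C11H8INO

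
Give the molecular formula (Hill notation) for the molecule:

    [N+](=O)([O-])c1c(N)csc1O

Heavy atoms from the SMILES: 4 C, 2 N, 3 O, 1 S.
Implicit hydrogens by atom environment:
  3 × C (aromatic): no H
  1 × C (aromatic): 1 H
  1 × N: 2 H
  1 × N (charge +1): no H
  1 × O: 1 H
  1 × O: no H
  1 × O (charge -1): no H
  1 × S (aromatic): no H
  Total hydrogens = 4.
Molecular formula: C4H4N2O3S

C4H4N2O3S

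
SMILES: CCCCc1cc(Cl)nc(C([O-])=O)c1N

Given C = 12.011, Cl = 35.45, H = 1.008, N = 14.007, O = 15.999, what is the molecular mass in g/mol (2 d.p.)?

Molecular formula: C10H12ClN2O2-.
M = 10×12.011 + 1×35.45 + 12×1.008 + 2×14.007 + 2×15.999 = 227.67 g/mol.

227.67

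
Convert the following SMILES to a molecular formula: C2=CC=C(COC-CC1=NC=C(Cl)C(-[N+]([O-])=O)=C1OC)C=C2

C15H15ClN2O4

Heavy atoms from the SMILES: 15 C, 1 Cl, 2 N, 4 O.
Implicit hydrogens by atom environment:
  6 × C (aromatic): 1 H each → 6
  5 × C (aromatic): no H
  3 × C: 2 H each → 6
  3 × O: no H
  1 × C: 3 H
  1 × Cl: no H
  1 × N (aromatic): no H
  1 × N (charge +1): no H
  1 × O (charge -1): no H
  Total hydrogens = 15.
Molecular formula: C15H15ClN2O4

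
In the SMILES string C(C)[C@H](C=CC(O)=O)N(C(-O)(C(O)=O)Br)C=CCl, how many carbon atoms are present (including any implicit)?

The symbol for carbon appears 10 times in the SMILES. (Cl is a single chlorine, not C + l.)

10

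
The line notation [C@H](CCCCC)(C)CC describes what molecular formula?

C9H20

Heavy atoms from the SMILES: 9 C.
Implicit hydrogens by atom environment:
  5 × C: 2 H each → 10
  3 × C: 3 H each → 9
  1 × C: 1 H
  Total hydrogens = 20.
Molecular formula: C9H20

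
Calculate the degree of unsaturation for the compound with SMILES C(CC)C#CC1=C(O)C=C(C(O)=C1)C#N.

8

Molecular formula from the SMILES: C12H11NO2.
DoU = (2C + 2 + N − H − X)/2 = (2·12 + 2 + 1 − 11 − 0)/2 = 16/2 = 8.
(Structurally: 1 ring(s) + 7 π bond(s) = 8.)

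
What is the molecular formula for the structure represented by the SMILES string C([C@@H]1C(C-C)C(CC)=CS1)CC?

Heavy atoms from the SMILES: 11 C, 1 S.
Implicit hydrogens by atom environment:
  4 × C: 2 H each → 8
  3 × C: 3 H each → 9
  3 × C: 1 H each → 3
  1 × C: no H
  1 × S: no H
  Total hydrogens = 20.
Molecular formula: C11H20S

C11H20S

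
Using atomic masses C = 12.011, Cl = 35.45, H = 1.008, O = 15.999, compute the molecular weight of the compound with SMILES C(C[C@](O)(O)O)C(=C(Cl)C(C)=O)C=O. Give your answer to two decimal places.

Molecular formula: C8H11ClO5.
M = 8×12.011 + 1×35.45 + 11×1.008 + 5×15.999 = 222.62 g/mol.

222.62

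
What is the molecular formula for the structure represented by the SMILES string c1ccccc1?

Heavy atoms from the SMILES: 6 C.
Implicit hydrogens by atom environment:
  6 × C (aromatic): 1 H each → 6
  Total hydrogens = 6.
Molecular formula: C6H6

C6H6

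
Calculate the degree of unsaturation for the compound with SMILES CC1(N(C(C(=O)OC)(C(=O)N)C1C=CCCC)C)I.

Molecular formula from the SMILES: C13H21IN2O3.
DoU = (2C + 2 + N − H − X)/2 = (2·13 + 2 + 2 − 21 − 1)/2 = 8/2 = 4.
(Structurally: 1 ring(s) + 3 π bond(s) = 4.)

4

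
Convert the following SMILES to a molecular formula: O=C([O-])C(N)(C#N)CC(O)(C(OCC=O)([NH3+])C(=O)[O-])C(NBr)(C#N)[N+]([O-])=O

Heavy atoms from the SMILES: 1 Br, 11 C, 6 N, 9 O.
Implicit hydrogens by atom environment:
  8 × C: no H
  5 × O: no H
  3 × O (charge -1): no H
  2 × C: 2 H each → 4
  2 × N: no H
  1 × Br: no H
  1 × C: 1 H
  1 × N (charge +1): 3 H
  1 × N: 2 H
  1 × N: 1 H
  1 × N (charge +1): no H
  1 × O: 1 H
  Total hydrogens = 12.
Net charge -1.
Molecular formula: C11H12BrN6O9-

C11H12BrN6O9-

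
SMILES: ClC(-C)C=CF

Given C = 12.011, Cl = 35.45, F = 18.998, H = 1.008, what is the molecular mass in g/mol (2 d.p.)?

Molecular formula: C4H6ClF.
M = 4×12.011 + 1×35.45 + 1×18.998 + 6×1.008 = 108.54 g/mol.

108.54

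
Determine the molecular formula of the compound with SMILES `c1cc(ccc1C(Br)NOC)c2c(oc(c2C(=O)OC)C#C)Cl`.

C16H13BrClNO4

Heavy atoms from the SMILES: 1 Br, 16 C, 1 Cl, 1 N, 4 O.
Implicit hydrogens by atom environment:
  6 × C (aromatic): no H
  4 × C (aromatic): 1 H each → 4
  3 × O: no H
  2 × C: 3 H each → 6
  2 × C: 1 H each → 2
  2 × C: no H
  1 × Br: no H
  1 × Cl: no H
  1 × N: 1 H
  1 × O (aromatic): no H
  Total hydrogens = 13.
Molecular formula: C16H13BrClNO4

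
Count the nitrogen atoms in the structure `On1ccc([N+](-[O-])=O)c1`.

2

The symbol for nitrogen appears 2 times in the SMILES.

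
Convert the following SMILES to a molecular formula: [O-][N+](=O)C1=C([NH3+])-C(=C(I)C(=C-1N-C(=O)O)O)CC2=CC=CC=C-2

C14H13IN3O5+

Heavy atoms from the SMILES: 14 C, 1 I, 3 N, 5 O.
Implicit hydrogens by atom environment:
  7 × C (aromatic): no H
  5 × C (aromatic): 1 H each → 5
  2 × O: 1 H each → 2
  2 × O: no H
  1 × C: 2 H
  1 × C: no H
  1 × I: no H
  1 × N (charge +1): 3 H
  1 × N: 1 H
  1 × N (charge +1): no H
  1 × O (charge -1): no H
  Total hydrogens = 13.
Net charge +1.
Molecular formula: C14H13IN3O5+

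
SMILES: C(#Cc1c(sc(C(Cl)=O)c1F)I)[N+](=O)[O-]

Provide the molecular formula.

C7ClFINO3S

Heavy atoms from the SMILES: 7 C, 1 Cl, 1 F, 1 I, 1 N, 3 O, 1 S.
Implicit hydrogens by atom environment:
  4 × C (aromatic): no H
  3 × C: no H
  2 × O: no H
  1 × Cl: no H
  1 × F: no H
  1 × I: no H
  1 × N (charge +1): no H
  1 × O (charge -1): no H
  1 × S (aromatic): no H
  Total hydrogens = 0.
Molecular formula: C7ClFINO3S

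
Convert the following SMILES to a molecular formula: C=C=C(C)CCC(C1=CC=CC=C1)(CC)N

Heavy atoms from the SMILES: 15 C, 1 N.
Implicit hydrogens by atom environment:
  5 × C (aromatic): 1 H each → 5
  4 × C: 2 H each → 8
  3 × C: no H
  2 × C: 3 H each → 6
  1 × C (aromatic): no H
  1 × N: 2 H
  Total hydrogens = 21.
Molecular formula: C15H21N

C15H21N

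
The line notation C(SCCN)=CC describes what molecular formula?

C5H11NS

Heavy atoms from the SMILES: 5 C, 1 N, 1 S.
Implicit hydrogens by atom environment:
  2 × C: 2 H each → 4
  2 × C: 1 H each → 2
  1 × C: 3 H
  1 × N: 2 H
  1 × S: no H
  Total hydrogens = 11.
Molecular formula: C5H11NS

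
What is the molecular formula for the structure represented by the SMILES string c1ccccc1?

Heavy atoms from the SMILES: 6 C.
Implicit hydrogens by atom environment:
  6 × C (aromatic): 1 H each → 6
  Total hydrogens = 6.
Molecular formula: C6H6

C6H6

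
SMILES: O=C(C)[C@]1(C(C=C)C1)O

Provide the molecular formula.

C7H10O2

Heavy atoms from the SMILES: 7 C, 2 O.
Implicit hydrogens by atom environment:
  2 × C: 2 H each → 4
  2 × C: 1 H each → 2
  2 × C: no H
  1 × C: 3 H
  1 × O: 1 H
  1 × O: no H
  Total hydrogens = 10.
Molecular formula: C7H10O2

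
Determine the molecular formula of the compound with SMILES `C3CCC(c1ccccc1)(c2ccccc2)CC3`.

Heavy atoms from the SMILES: 18 C.
Implicit hydrogens by atom environment:
  10 × C (aromatic): 1 H each → 10
  5 × C: 2 H each → 10
  2 × C (aromatic): no H
  1 × C: no H
  Total hydrogens = 20.
Molecular formula: C18H20

C18H20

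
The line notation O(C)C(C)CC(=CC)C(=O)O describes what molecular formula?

C8H14O3

Heavy atoms from the SMILES: 8 C, 3 O.
Implicit hydrogens by atom environment:
  3 × C: 3 H each → 9
  2 × C: 1 H each → 2
  2 × C: no H
  2 × O: no H
  1 × C: 2 H
  1 × O: 1 H
  Total hydrogens = 14.
Molecular formula: C8H14O3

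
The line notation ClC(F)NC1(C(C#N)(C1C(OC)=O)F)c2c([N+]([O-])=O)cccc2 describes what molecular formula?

Heavy atoms from the SMILES: 13 C, 1 Cl, 2 F, 3 N, 4 O.
Implicit hydrogens by atom environment:
  4 × C (aromatic): 1 H each → 4
  4 × C: no H
  3 × O: no H
  2 × C: 1 H each → 2
  2 × C (aromatic): no H
  2 × F: no H
  1 × C: 3 H
  1 × Cl: no H
  1 × N: 1 H
  1 × N: no H
  1 × N (charge +1): no H
  1 × O (charge -1): no H
  Total hydrogens = 10.
Molecular formula: C13H10ClF2N3O4

C13H10ClF2N3O4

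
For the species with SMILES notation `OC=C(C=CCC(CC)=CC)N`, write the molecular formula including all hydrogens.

Heavy atoms from the SMILES: 10 C, 1 N, 1 O.
Implicit hydrogens by atom environment:
  4 × C: 1 H each → 4
  2 × C: 3 H each → 6
  2 × C: 2 H each → 4
  2 × C: no H
  1 × N: 2 H
  1 × O: 1 H
  Total hydrogens = 17.
Molecular formula: C10H17NO

C10H17NO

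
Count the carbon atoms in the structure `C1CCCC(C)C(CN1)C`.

9

The symbol for carbon appears 9 times in the SMILES.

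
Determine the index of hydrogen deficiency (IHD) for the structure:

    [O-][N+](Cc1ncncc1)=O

5

Molecular formula from the SMILES: C5H5N3O2.
DoU = (2C + 2 + N − H − X)/2 = (2·5 + 2 + 3 − 5 − 0)/2 = 10/2 = 5.
(Structurally: 1 ring(s) + 4 π bond(s) = 5.)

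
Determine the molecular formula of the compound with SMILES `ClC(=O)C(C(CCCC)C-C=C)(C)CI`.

C12H20ClIO

Heavy atoms from the SMILES: 12 C, 1 Cl, 1 I, 1 O.
Implicit hydrogens by atom environment:
  6 × C: 2 H each → 12
  2 × C: 3 H each → 6
  2 × C: 1 H each → 2
  2 × C: no H
  1 × Cl: no H
  1 × I: no H
  1 × O: no H
  Total hydrogens = 20.
Molecular formula: C12H20ClIO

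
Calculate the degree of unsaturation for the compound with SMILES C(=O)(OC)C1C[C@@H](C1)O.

Molecular formula from the SMILES: C6H10O3.
DoU = (2C + 2 + N − H − X)/2 = (2·6 + 2 + 0 − 10 − 0)/2 = 4/2 = 2.
(Structurally: 1 ring(s) + 1 π bond(s) = 2.)

2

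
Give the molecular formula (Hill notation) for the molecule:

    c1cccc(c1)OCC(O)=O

Heavy atoms from the SMILES: 8 C, 3 O.
Implicit hydrogens by atom environment:
  5 × C (aromatic): 1 H each → 5
  2 × O: no H
  1 × C: 2 H
  1 × C (aromatic): no H
  1 × C: no H
  1 × O: 1 H
  Total hydrogens = 8.
Molecular formula: C8H8O3

C8H8O3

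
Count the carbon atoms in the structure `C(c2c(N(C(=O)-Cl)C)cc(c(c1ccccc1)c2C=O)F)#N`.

The symbol for carbon appears 16 times in the SMILES. Lowercase c denotes aromatic carbon and counts toward C.

16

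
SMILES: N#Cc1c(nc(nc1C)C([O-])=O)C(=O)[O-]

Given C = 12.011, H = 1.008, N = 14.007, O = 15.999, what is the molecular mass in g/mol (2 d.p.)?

205.13

Molecular formula: [C8H3N3O4]2-.
M = 8×12.011 + 3×1.008 + 3×14.007 + 4×15.999 = 205.13 g/mol.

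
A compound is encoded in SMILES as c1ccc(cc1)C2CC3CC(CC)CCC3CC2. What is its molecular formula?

Heavy atoms from the SMILES: 18 C.
Implicit hydrogens by atom environment:
  7 × C: 2 H each → 14
  5 × C (aromatic): 1 H each → 5
  4 × C: 1 H each → 4
  1 × C: 3 H
  1 × C (aromatic): no H
  Total hydrogens = 26.
Molecular formula: C18H26

C18H26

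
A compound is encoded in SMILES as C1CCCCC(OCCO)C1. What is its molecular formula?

Heavy atoms from the SMILES: 9 C, 2 O.
Implicit hydrogens by atom environment:
  8 × C: 2 H each → 16
  1 × C: 1 H
  1 × O: 1 H
  1 × O: no H
  Total hydrogens = 18.
Molecular formula: C9H18O2

C9H18O2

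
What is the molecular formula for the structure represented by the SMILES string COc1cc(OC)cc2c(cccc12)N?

Heavy atoms from the SMILES: 12 C, 1 N, 2 O.
Implicit hydrogens by atom environment:
  5 × C (aromatic): 1 H each → 5
  5 × C (aromatic): no H
  2 × C: 3 H each → 6
  2 × O: no H
  1 × N: 2 H
  Total hydrogens = 13.
Molecular formula: C12H13NO2

C12H13NO2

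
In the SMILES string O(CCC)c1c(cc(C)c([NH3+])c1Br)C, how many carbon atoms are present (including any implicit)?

The symbol for carbon appears 11 times in the SMILES. Lowercase c denotes aromatic carbon and counts toward C.

11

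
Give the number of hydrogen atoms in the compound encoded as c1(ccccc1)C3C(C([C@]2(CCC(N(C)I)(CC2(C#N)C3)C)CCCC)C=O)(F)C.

34

Hydrogens are implicit in SMILES; fill each atom to its normal valence:
  7 × C: 2 H each → 14
  5 × C (aromatic): 1 H each → 5
  5 × C: no H
  4 × C: 3 H each → 12
  3 × C: 1 H each → 3
  2 × N: no H
  1 × C (aromatic): no H
  1 × F: no H
  1 × I: no H
  1 × O: no H
  Total hydrogens = 34.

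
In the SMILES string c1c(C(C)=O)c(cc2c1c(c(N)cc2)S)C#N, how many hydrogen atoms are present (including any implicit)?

Hydrogens are implicit in SMILES; fill each atom to its normal valence:
  6 × C (aromatic): no H
  4 × C (aromatic): 1 H each → 4
  2 × C: no H
  1 × C: 3 H
  1 × N: 2 H
  1 × N: no H
  1 × O: no H
  1 × S: 1 H
  Total hydrogens = 10.

10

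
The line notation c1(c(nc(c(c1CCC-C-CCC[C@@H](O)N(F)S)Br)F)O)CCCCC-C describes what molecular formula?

C19H31BrF2N2O2S

Heavy atoms from the SMILES: 1 Br, 19 C, 2 F, 2 N, 2 O, 1 S.
Implicit hydrogens by atom environment:
  12 × C: 2 H each → 24
  5 × C (aromatic): no H
  2 × F: no H
  2 × O: 1 H each → 2
  1 × Br: no H
  1 × C: 3 H
  1 × C: 1 H
  1 × N (aromatic): no H
  1 × N: no H
  1 × S: 1 H
  Total hydrogens = 31.
Molecular formula: C19H31BrF2N2O2S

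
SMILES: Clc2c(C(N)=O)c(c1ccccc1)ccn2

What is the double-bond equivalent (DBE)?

Molecular formula from the SMILES: C12H9ClN2O.
DoU = (2C + 2 + N − H − X)/2 = (2·12 + 2 + 2 − 9 − 1)/2 = 18/2 = 9.
(Structurally: 2 ring(s) + 7 π bond(s) = 9.)

9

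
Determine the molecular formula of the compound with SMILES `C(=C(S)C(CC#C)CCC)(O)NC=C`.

C11H17NOS

Heavy atoms from the SMILES: 11 C, 1 N, 1 O, 1 S.
Implicit hydrogens by atom environment:
  4 × C: 2 H each → 8
  3 × C: 1 H each → 3
  3 × C: no H
  1 × C: 3 H
  1 × N: 1 H
  1 × O: 1 H
  1 × S: 1 H
  Total hydrogens = 17.
Molecular formula: C11H17NOS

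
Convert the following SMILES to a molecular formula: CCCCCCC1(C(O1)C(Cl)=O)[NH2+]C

Heavy atoms from the SMILES: 10 C, 1 Cl, 1 N, 2 O.
Implicit hydrogens by atom environment:
  5 × C: 2 H each → 10
  2 × C: 3 H each → 6
  2 × C: no H
  2 × O: no H
  1 × C: 1 H
  1 × Cl: no H
  1 × N (charge +1): 2 H
  Total hydrogens = 19.
Net charge +1.
Molecular formula: C10H19ClNO2+

C10H19ClNO2+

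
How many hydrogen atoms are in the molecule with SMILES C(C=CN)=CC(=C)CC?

Hydrogens are implicit in SMILES; fill each atom to its normal valence:
  4 × C: 1 H each → 4
  2 × C: 2 H each → 4
  1 × C: 3 H
  1 × C: no H
  1 × N: 2 H
  Total hydrogens = 13.

13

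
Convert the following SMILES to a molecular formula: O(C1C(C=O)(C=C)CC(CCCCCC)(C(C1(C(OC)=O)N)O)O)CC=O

C19H31NO7

Heavy atoms from the SMILES: 19 C, 1 N, 7 O.
Implicit hydrogens by atom environment:
  8 × C: 2 H each → 16
  5 × C: 1 H each → 5
  5 × O: no H
  4 × C: no H
  2 × C: 3 H each → 6
  2 × O: 1 H each → 2
  1 × N: 2 H
  Total hydrogens = 31.
Molecular formula: C19H31NO7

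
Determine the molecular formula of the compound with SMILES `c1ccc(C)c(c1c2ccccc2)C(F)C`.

C15H15F

Heavy atoms from the SMILES: 15 C, 1 F.
Implicit hydrogens by atom environment:
  8 × C (aromatic): 1 H each → 8
  4 × C (aromatic): no H
  2 × C: 3 H each → 6
  1 × C: 1 H
  1 × F: no H
  Total hydrogens = 15.
Molecular formula: C15H15F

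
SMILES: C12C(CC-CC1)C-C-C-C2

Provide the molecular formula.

C10H18

Heavy atoms from the SMILES: 10 C.
Implicit hydrogens by atom environment:
  8 × C: 2 H each → 16
  2 × C: 1 H each → 2
  Total hydrogens = 18.
Molecular formula: C10H18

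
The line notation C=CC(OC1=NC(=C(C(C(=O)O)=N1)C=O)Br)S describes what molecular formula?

C9H7BrN2O4S

Heavy atoms from the SMILES: 1 Br, 9 C, 2 N, 4 O, 1 S.
Implicit hydrogens by atom environment:
  4 × C (aromatic): no H
  3 × C: 1 H each → 3
  3 × O: no H
  2 × N (aromatic): no H
  1 × Br: no H
  1 × C: 2 H
  1 × C: no H
  1 × O: 1 H
  1 × S: 1 H
  Total hydrogens = 7.
Molecular formula: C9H7BrN2O4S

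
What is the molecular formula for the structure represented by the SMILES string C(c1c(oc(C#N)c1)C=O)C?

C8H7NO2

Heavy atoms from the SMILES: 8 C, 1 N, 2 O.
Implicit hydrogens by atom environment:
  3 × C (aromatic): no H
  1 × C: 3 H
  1 × C: 2 H
  1 × C (aromatic): 1 H
  1 × C: 1 H
  1 × C: no H
  1 × N: no H
  1 × O (aromatic): no H
  1 × O: no H
  Total hydrogens = 7.
Molecular formula: C8H7NO2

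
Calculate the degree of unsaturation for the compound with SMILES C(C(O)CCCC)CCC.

Molecular formula from the SMILES: C9H20O.
DoU = (2C + 2 + N − H − X)/2 = (2·9 + 2 + 0 − 20 − 0)/2 = 0/2 = 0.
(Structurally: 0 ring(s) + 0 π bond(s) = 0.)

0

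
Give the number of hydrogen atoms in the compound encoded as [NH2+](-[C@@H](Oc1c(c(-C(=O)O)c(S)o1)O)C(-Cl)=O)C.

Hydrogens are implicit in SMILES; fill each atom to its normal valence:
  4 × C (aromatic): no H
  3 × O: no H
  2 × C: no H
  2 × O: 1 H each → 2
  1 × C: 3 H
  1 × C: 1 H
  1 × Cl: no H
  1 × N (charge +1): 2 H
  1 × O (aromatic): no H
  1 × S: 1 H
  Total hydrogens = 9.

9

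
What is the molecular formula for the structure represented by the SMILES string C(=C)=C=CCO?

Heavy atoms from the SMILES: 5 C, 1 O.
Implicit hydrogens by atom environment:
  2 × C: 2 H each → 4
  2 × C: no H
  1 × C: 1 H
  1 × O: 1 H
  Total hydrogens = 6.
Molecular formula: C5H6O

C5H6O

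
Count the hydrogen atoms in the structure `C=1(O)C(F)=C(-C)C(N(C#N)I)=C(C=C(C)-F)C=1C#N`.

8

Hydrogens are implicit in SMILES; fill each atom to its normal valence:
  6 × C (aromatic): no H
  3 × C: no H
  3 × N: no H
  2 × C: 3 H each → 6
  2 × F: no H
  1 × C: 1 H
  1 × I: no H
  1 × O: 1 H
  Total hydrogens = 8.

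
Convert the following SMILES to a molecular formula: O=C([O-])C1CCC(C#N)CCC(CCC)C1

C13H20NO2-

Heavy atoms from the SMILES: 13 C, 1 N, 2 O.
Implicit hydrogens by atom environment:
  7 × C: 2 H each → 14
  3 × C: 1 H each → 3
  2 × C: no H
  1 × C: 3 H
  1 × N: no H
  1 × O: no H
  1 × O (charge -1): no H
  Total hydrogens = 20.
Net charge -1.
Molecular formula: C13H20NO2-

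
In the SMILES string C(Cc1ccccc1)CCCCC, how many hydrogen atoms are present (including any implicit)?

Hydrogens are implicit in SMILES; fill each atom to its normal valence:
  6 × C: 2 H each → 12
  5 × C (aromatic): 1 H each → 5
  1 × C: 3 H
  1 × C (aromatic): no H
  Total hydrogens = 20.

20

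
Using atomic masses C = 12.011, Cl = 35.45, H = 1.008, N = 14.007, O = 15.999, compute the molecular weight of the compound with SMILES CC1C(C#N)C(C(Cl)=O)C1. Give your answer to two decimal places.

157.60

Molecular formula: C7H8ClNO.
M = 7×12.011 + 1×35.45 + 8×1.008 + 1×14.007 + 1×15.999 = 157.60 g/mol.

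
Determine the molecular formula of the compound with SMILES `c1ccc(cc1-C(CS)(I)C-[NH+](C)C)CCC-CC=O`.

Heavy atoms from the SMILES: 16 C, 1 I, 1 N, 1 O, 1 S.
Implicit hydrogens by atom environment:
  6 × C: 2 H each → 12
  4 × C (aromatic): 1 H each → 4
  2 × C: 3 H each → 6
  2 × C (aromatic): no H
  1 × C: 1 H
  1 × C: no H
  1 × I: no H
  1 × N (charge +1): 1 H
  1 × O: no H
  1 × S: 1 H
  Total hydrogens = 25.
Net charge +1.
Molecular formula: C16H25INOS+

C16H25INOS+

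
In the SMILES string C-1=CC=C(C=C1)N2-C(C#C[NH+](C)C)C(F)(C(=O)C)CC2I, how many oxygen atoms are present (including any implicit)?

1

The symbol for oxygen appears 1 time in the SMILES.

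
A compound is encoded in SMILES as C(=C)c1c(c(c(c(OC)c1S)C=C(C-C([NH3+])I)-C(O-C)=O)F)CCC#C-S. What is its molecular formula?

Heavy atoms from the SMILES: 19 C, 1 F, 1 I, 1 N, 3 O, 2 S.
Implicit hydrogens by atom environment:
  6 × C (aromatic): no H
  4 × C: 2 H each → 8
  4 × C: no H
  3 × C: 1 H each → 3
  3 × O: no H
  2 × C: 3 H each → 6
  2 × S: 1 H each → 2
  1 × F: no H
  1 × I: no H
  1 × N (charge +1): 3 H
  Total hydrogens = 22.
Net charge +1.
Molecular formula: C19H22FINO3S2+

C19H22FINO3S2+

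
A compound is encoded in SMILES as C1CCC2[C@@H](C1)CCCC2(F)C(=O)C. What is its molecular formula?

Heavy atoms from the SMILES: 12 C, 1 F, 1 O.
Implicit hydrogens by atom environment:
  7 × C: 2 H each → 14
  2 × C: 1 H each → 2
  2 × C: no H
  1 × C: 3 H
  1 × F: no H
  1 × O: no H
  Total hydrogens = 19.
Molecular formula: C12H19FO

C12H19FO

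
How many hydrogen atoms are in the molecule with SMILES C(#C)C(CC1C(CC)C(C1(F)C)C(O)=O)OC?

19

Hydrogens are implicit in SMILES; fill each atom to its normal valence:
  5 × C: 1 H each → 5
  3 × C: 3 H each → 9
  3 × C: no H
  2 × C: 2 H each → 4
  2 × O: no H
  1 × F: no H
  1 × O: 1 H
  Total hydrogens = 19.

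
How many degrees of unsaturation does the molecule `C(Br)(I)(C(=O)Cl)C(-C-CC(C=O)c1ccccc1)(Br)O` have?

6

Molecular formula from the SMILES: C13H12Br2ClIO3.
DoU = (2C + 2 + N − H − X)/2 = (2·13 + 2 + 0 − 12 − 4)/2 = 12/2 = 6.
(Structurally: 1 ring(s) + 5 π bond(s) = 6.)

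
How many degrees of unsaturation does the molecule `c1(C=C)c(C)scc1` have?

Molecular formula from the SMILES: C7H8S.
DoU = (2C + 2 + N − H − X)/2 = (2·7 + 2 + 0 − 8 − 0)/2 = 8/2 = 4.
(Structurally: 1 ring(s) + 3 π bond(s) = 4.)

4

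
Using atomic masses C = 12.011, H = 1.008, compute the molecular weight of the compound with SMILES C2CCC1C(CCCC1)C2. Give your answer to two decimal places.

Molecular formula: C10H18.
M = 10×12.011 + 18×1.008 = 138.25 g/mol.

138.25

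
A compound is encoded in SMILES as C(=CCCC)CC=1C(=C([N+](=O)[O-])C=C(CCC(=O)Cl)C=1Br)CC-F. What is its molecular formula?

Heavy atoms from the SMILES: 1 Br, 17 C, 1 Cl, 1 F, 1 N, 3 O.
Implicit hydrogens by atom environment:
  7 × C: 2 H each → 14
  5 × C (aromatic): no H
  2 × C: 1 H each → 2
  2 × O: no H
  1 × Br: no H
  1 × C: 3 H
  1 × C (aromatic): 1 H
  1 × C: no H
  1 × Cl: no H
  1 × F: no H
  1 × N (charge +1): no H
  1 × O (charge -1): no H
  Total hydrogens = 20.
Molecular formula: C17H20BrClFNO3

C17H20BrClFNO3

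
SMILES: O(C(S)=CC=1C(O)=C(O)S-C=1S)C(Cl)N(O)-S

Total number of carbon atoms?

The symbol for carbon appears 7 times in the SMILES. (Cl is a single chlorine, not C + l.)

7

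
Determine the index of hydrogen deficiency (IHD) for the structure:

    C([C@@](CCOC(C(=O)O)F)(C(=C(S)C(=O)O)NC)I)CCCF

Molecular formula from the SMILES: C13H20F2INO5S.
DoU = (2C + 2 + N − H − X)/2 = (2·13 + 2 + 1 − 20 − 3)/2 = 6/2 = 3.
(Structurally: 0 ring(s) + 3 π bond(s) = 3.)

3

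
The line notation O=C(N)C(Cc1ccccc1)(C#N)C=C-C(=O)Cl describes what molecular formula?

Heavy atoms from the SMILES: 13 C, 1 Cl, 2 N, 2 O.
Implicit hydrogens by atom environment:
  5 × C (aromatic): 1 H each → 5
  4 × C: no H
  2 × C: 1 H each → 2
  2 × O: no H
  1 × C: 2 H
  1 × C (aromatic): no H
  1 × Cl: no H
  1 × N: 2 H
  1 × N: no H
  Total hydrogens = 11.
Molecular formula: C13H11ClN2O2

C13H11ClN2O2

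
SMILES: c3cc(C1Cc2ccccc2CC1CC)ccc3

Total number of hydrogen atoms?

20

Hydrogens are implicit in SMILES; fill each atom to its normal valence:
  9 × C (aromatic): 1 H each → 9
  3 × C: 2 H each → 6
  3 × C (aromatic): no H
  2 × C: 1 H each → 2
  1 × C: 3 H
  Total hydrogens = 20.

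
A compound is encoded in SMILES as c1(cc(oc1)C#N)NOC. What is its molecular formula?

C6H6N2O2

Heavy atoms from the SMILES: 6 C, 2 N, 2 O.
Implicit hydrogens by atom environment:
  2 × C (aromatic): 1 H each → 2
  2 × C (aromatic): no H
  1 × C: 3 H
  1 × C: no H
  1 × N: 1 H
  1 × N: no H
  1 × O (aromatic): no H
  1 × O: no H
  Total hydrogens = 6.
Molecular formula: C6H6N2O2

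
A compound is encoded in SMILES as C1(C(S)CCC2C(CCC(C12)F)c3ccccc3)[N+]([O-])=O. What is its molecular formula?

Heavy atoms from the SMILES: 16 C, 1 F, 1 N, 2 O, 1 S.
Implicit hydrogens by atom environment:
  6 × C: 1 H each → 6
  5 × C (aromatic): 1 H each → 5
  4 × C: 2 H each → 8
  1 × C (aromatic): no H
  1 × F: no H
  1 × N (charge +1): no H
  1 × O: no H
  1 × O (charge -1): no H
  1 × S: 1 H
  Total hydrogens = 20.
Molecular formula: C16H20FNO2S

C16H20FNO2S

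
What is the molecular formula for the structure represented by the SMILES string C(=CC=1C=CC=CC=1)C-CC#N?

Heavy atoms from the SMILES: 11 C, 1 N.
Implicit hydrogens by atom environment:
  5 × C (aromatic): 1 H each → 5
  2 × C: 2 H each → 4
  2 × C: 1 H each → 2
  1 × C: no H
  1 × C (aromatic): no H
  1 × N: no H
  Total hydrogens = 11.
Molecular formula: C11H11N

C11H11N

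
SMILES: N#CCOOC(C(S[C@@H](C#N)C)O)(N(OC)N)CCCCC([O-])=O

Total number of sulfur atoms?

1

The symbol for sulfur appears 1 time in the SMILES.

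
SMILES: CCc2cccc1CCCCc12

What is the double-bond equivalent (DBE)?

Molecular formula from the SMILES: C12H16.
DoU = (2C + 2 + N − H − X)/2 = (2·12 + 2 + 0 − 16 − 0)/2 = 10/2 = 5.
(Structurally: 2 ring(s) + 3 π bond(s) = 5.)

5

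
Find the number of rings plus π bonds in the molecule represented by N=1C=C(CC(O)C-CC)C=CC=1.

Molecular formula from the SMILES: C10H15NO.
DoU = (2C + 2 + N − H − X)/2 = (2·10 + 2 + 1 − 15 − 0)/2 = 8/2 = 4.
(Structurally: 1 ring(s) + 3 π bond(s) = 4.)

4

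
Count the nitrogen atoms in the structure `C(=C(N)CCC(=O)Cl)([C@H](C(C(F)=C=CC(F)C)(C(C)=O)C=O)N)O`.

The symbol for nitrogen appears 2 times in the SMILES.

2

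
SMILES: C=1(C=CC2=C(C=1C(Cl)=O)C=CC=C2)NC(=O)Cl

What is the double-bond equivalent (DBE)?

Molecular formula from the SMILES: C12H7Cl2NO2.
DoU = (2C + 2 + N − H − X)/2 = (2·12 + 2 + 1 − 7 − 2)/2 = 18/2 = 9.
(Structurally: 2 ring(s) + 7 π bond(s) = 9.)

9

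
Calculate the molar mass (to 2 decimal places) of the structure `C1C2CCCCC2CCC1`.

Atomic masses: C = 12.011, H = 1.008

Molecular formula: C10H18.
M = 10×12.011 + 18×1.008 = 138.25 g/mol.

138.25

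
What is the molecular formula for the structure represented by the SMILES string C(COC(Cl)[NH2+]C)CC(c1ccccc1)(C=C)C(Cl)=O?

Heavy atoms from the SMILES: 15 C, 2 Cl, 1 N, 2 O.
Implicit hydrogens by atom environment:
  5 × C (aromatic): 1 H each → 5
  4 × C: 2 H each → 8
  2 × C: 1 H each → 2
  2 × C: no H
  2 × Cl: no H
  2 × O: no H
  1 × C: 3 H
  1 × C (aromatic): no H
  1 × N (charge +1): 2 H
  Total hydrogens = 20.
Net charge +1.
Molecular formula: C15H20Cl2NO2+

C15H20Cl2NO2+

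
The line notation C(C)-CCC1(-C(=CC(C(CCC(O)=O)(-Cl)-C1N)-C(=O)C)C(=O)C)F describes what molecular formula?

Heavy atoms from the SMILES: 17 C, 1 Cl, 1 F, 1 N, 4 O.
Implicit hydrogens by atom environment:
  6 × C: no H
  5 × C: 2 H each → 10
  3 × C: 3 H each → 9
  3 × C: 1 H each → 3
  3 × O: no H
  1 × Cl: no H
  1 × F: no H
  1 × N: 2 H
  1 × O: 1 H
  Total hydrogens = 25.
Molecular formula: C17H25ClFNO4

C17H25ClFNO4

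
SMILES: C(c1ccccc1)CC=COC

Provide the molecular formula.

C11H14O

Heavy atoms from the SMILES: 11 C, 1 O.
Implicit hydrogens by atom environment:
  5 × C (aromatic): 1 H each → 5
  2 × C: 2 H each → 4
  2 × C: 1 H each → 2
  1 × C: 3 H
  1 × C (aromatic): no H
  1 × O: no H
  Total hydrogens = 14.
Molecular formula: C11H14O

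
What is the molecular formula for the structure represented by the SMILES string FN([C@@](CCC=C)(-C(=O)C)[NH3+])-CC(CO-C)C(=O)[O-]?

Heavy atoms from the SMILES: 12 C, 1 F, 2 N, 4 O.
Implicit hydrogens by atom environment:
  5 × C: 2 H each → 10
  3 × C: no H
  3 × O: no H
  2 × C: 3 H each → 6
  2 × C: 1 H each → 2
  1 × F: no H
  1 × N (charge +1): 3 H
  1 × N: no H
  1 × O (charge -1): no H
  Total hydrogens = 21.
Molecular formula: C12H21FN2O4

C12H21FN2O4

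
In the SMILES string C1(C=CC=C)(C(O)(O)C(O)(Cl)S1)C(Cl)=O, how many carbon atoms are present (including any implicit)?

8

The symbol for carbon appears 8 times in the SMILES. (Cl is a single chlorine, not C + l.)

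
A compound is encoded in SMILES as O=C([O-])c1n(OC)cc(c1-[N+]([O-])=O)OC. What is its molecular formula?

C7H7N2O6-

Heavy atoms from the SMILES: 7 C, 2 N, 6 O.
Implicit hydrogens by atom environment:
  4 × O: no H
  3 × C (aromatic): no H
  2 × C: 3 H each → 6
  2 × O (charge -1): no H
  1 × C (aromatic): 1 H
  1 × C: no H
  1 × N (aromatic): no H
  1 × N (charge +1): no H
  Total hydrogens = 7.
Net charge -1.
Molecular formula: C7H7N2O6-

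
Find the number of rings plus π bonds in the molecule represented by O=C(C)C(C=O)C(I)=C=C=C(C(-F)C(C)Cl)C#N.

Molecular formula from the SMILES: C12H10ClFINO2.
DoU = (2C + 2 + N − H − X)/2 = (2·12 + 2 + 1 − 10 − 3)/2 = 14/2 = 7.
(Structurally: 0 ring(s) + 7 π bond(s) = 7.)

7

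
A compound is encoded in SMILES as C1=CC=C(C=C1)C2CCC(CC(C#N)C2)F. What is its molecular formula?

C14H16FN

Heavy atoms from the SMILES: 14 C, 1 F, 1 N.
Implicit hydrogens by atom environment:
  5 × C (aromatic): 1 H each → 5
  4 × C: 2 H each → 8
  3 × C: 1 H each → 3
  1 × C (aromatic): no H
  1 × C: no H
  1 × F: no H
  1 × N: no H
  Total hydrogens = 16.
Molecular formula: C14H16FN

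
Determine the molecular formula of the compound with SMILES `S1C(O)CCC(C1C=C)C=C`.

C9H14OS

Heavy atoms from the SMILES: 9 C, 1 O, 1 S.
Implicit hydrogens by atom environment:
  5 × C: 1 H each → 5
  4 × C: 2 H each → 8
  1 × O: 1 H
  1 × S: no H
  Total hydrogens = 14.
Molecular formula: C9H14OS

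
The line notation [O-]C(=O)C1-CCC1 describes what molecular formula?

Heavy atoms from the SMILES: 5 C, 2 O.
Implicit hydrogens by atom environment:
  3 × C: 2 H each → 6
  1 × C: 1 H
  1 × C: no H
  1 × O: no H
  1 × O (charge -1): no H
  Total hydrogens = 7.
Net charge -1.
Molecular formula: C5H7O2-

C5H7O2-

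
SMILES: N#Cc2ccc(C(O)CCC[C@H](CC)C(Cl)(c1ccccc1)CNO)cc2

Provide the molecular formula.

Heavy atoms from the SMILES: 22 C, 1 Cl, 2 N, 2 O.
Implicit hydrogens by atom environment:
  9 × C (aromatic): 1 H each → 9
  5 × C: 2 H each → 10
  3 × C (aromatic): no H
  2 × C: 1 H each → 2
  2 × C: no H
  2 × O: 1 H each → 2
  1 × C: 3 H
  1 × Cl: no H
  1 × N: 1 H
  1 × N: no H
  Total hydrogens = 27.
Molecular formula: C22H27ClN2O2

C22H27ClN2O2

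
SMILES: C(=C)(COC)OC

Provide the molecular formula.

C5H10O2

Heavy atoms from the SMILES: 5 C, 2 O.
Implicit hydrogens by atom environment:
  2 × C: 3 H each → 6
  2 × C: 2 H each → 4
  2 × O: no H
  1 × C: no H
  Total hydrogens = 10.
Molecular formula: C5H10O2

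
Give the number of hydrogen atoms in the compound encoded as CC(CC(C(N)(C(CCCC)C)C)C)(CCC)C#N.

34

Hydrogens are implicit in SMILES; fill each atom to its normal valence:
  6 × C: 3 H each → 18
  6 × C: 2 H each → 12
  3 × C: no H
  2 × C: 1 H each → 2
  1 × N: 2 H
  1 × N: no H
  Total hydrogens = 34.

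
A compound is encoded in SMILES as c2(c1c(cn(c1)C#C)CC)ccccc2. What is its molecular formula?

Heavy atoms from the SMILES: 14 C, 1 N.
Implicit hydrogens by atom environment:
  7 × C (aromatic): 1 H each → 7
  3 × C (aromatic): no H
  1 × C: 3 H
  1 × C: 2 H
  1 × C: 1 H
  1 × C: no H
  1 × N (aromatic): no H
  Total hydrogens = 13.
Molecular formula: C14H13N

C14H13N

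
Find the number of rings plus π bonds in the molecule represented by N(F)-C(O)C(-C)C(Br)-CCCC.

0

Molecular formula from the SMILES: C8H17BrFNO.
DoU = (2C + 2 + N − H − X)/2 = (2·8 + 2 + 1 − 17 − 2)/2 = 0/2 = 0.
(Structurally: 0 ring(s) + 0 π bond(s) = 0.)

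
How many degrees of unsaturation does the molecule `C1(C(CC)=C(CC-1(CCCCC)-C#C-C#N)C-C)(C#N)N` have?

8

Molecular formula from the SMILES: C18H25N3.
DoU = (2C + 2 + N − H − X)/2 = (2·18 + 2 + 3 − 25 − 0)/2 = 16/2 = 8.
(Structurally: 1 ring(s) + 7 π bond(s) = 8.)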